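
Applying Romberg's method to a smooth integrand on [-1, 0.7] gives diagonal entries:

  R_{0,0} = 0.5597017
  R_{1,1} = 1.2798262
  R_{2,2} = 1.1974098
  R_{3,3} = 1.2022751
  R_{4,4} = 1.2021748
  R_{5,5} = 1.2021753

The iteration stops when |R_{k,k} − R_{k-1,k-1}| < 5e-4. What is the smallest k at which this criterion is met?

k = 4

|R_{1,1} − R_{0,0}| = 0.7201245 ≥ 5e-4
|R_{2,2} − R_{1,1}| = 0.0824164 ≥ 5e-4
|R_{3,3} − R_{2,2}| = 0.0048653 ≥ 5e-4
|R_{4,4} − R_{3,3}| = 0.0001003 < 5e-4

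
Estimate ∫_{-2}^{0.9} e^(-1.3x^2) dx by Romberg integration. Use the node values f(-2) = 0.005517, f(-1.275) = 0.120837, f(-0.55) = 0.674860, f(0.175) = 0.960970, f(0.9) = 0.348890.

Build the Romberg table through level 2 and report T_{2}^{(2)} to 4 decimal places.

1.4563

T_{0}^{(0)} (trapezoid, 1 panel, h=2.9000): 0.513890
T_{1}^{(0)} (trapezoid, 2 panels, h=1.4500): 1.235492
T_{2}^{(0)} (trapezoid, 4 panels, h=0.7250): 1.402056
T_{1}^{(1)} = 1.235492 + (1.235492 − 0.513890)/3 = 1.476026
T_{2}^{(1)} = 1.402056 + (1.402056 − 1.235492)/3 = 1.457577
T_{2}^{(2)} = 1.457577 + (1.457577 − 1.476026)/15 = 1.456347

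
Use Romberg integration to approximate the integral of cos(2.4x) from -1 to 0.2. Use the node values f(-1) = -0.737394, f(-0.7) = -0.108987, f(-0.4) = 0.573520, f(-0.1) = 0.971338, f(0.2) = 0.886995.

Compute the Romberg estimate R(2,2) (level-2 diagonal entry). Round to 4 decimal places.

0.4737

R(0,0) (trapezoid, 1 panel, h=1.2000): 0.089761
R(1,0) (trapezoid, 2 panels, h=0.6000): 0.388992
R(2,0) (trapezoid, 4 panels, h=0.3000): 0.453201
R(1,1) = 0.388992 + (0.388992 − 0.089761)/3 = 0.488736
R(2,1) = 0.453201 + (0.453201 − 0.388992)/3 = 0.474604
R(2,2) = 0.474604 + (0.474604 − 0.488736)/15 = 0.473662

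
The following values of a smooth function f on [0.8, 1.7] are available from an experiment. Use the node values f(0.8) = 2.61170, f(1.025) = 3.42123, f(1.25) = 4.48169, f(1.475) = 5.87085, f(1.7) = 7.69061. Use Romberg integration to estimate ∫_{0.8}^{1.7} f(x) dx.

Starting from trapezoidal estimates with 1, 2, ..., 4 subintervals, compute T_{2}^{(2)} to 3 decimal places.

T_{0}^{(0)} (trapezoid, 1 panel, h=0.9000): 4.63604
T_{1}^{(0)} (trapezoid, 2 panels, h=0.4500): 4.33478
T_{2}^{(0)} (trapezoid, 4 panels, h=0.2250): 4.25811
T_{1}^{(1)} = 4.33478 + (4.33478 − 4.63604)/3 = 4.23436
T_{2}^{(1)} = 4.25811 + (4.25811 − 4.33478)/3 = 4.23255
T_{2}^{(2)} = 4.23255 + (4.23255 − 4.23436)/15 = 4.23243

4.232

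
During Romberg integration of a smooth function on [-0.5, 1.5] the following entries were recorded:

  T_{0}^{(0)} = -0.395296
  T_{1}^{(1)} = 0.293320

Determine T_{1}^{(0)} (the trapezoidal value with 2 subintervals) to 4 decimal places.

From T_{1}^{(1)} = (4·T_{1}^{(0)} − T_{0}^{(0)})/3, solve for T_{1}^{(0)}:
4·T_{1}^{(0)} = 3·0.293320 + (-0.395296) = 0.484664
T_{1}^{(0)} = 0.121166

0.1212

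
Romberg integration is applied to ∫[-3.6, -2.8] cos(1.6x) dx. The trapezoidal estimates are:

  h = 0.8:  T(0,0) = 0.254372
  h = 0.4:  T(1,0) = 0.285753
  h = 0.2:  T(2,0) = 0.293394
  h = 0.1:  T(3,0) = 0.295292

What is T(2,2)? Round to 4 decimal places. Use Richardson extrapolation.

Richardson extrapolation on the trapezoidal column (denominator 4−1=3):
T(1,1) = 0.285753 + (0.285753 − 0.254372)/3 = 0.296213
T(2,1) = 0.293394 + (0.293394 − 0.285753)/3 = 0.295941
T(2,2) = (16·0.295941 − 0.296213) / 15 = 0.295923

0.2959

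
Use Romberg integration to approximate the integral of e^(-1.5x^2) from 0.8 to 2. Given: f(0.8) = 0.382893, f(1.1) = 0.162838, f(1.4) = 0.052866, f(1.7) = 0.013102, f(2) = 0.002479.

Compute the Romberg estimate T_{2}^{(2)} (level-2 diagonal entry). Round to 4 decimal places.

0.1195

T_{0}^{(0)} (trapezoid, 1 panel, h=1.2000): 0.231223
T_{1}^{(0)} (trapezoid, 2 panels, h=0.6000): 0.147331
T_{2}^{(0)} (trapezoid, 4 panels, h=0.3000): 0.126448
T_{1}^{(1)} = 0.147331 + (0.147331 − 0.231223)/3 = 0.119367
T_{2}^{(1)} = 0.126448 + (0.126448 − 0.147331)/3 = 0.119487
T_{2}^{(2)} = 0.119487 + (0.119487 − 0.119367)/15 = 0.119495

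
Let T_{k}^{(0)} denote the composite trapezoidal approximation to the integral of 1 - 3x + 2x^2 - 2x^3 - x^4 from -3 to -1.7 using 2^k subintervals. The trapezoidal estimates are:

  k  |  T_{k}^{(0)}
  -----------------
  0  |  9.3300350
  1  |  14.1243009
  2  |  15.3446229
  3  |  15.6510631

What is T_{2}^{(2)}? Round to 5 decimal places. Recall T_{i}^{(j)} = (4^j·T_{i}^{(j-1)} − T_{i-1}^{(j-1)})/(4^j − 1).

Richardson extrapolation on the trapezoidal column (denominator 4−1=3):
T_{1}^{(1)} = 14.1243009 + (14.1243009 − 9.3300350)/3 = 15.7223895
T_{2}^{(1)} = 15.3446229 + (15.3446229 − 14.1243009)/3 = 15.7513969
T_{2}^{(2)} = (16·15.7513969 − 15.7223895) / 15 = 15.7533307

15.75333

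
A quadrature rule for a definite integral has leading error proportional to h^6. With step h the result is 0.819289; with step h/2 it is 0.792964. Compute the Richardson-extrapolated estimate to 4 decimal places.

0.7925

The leading error scales as h^6; refining by a factor of 2 reduces it by 2^6 = 64.
Extrapolated value = (64·A(h/2) − A(h)) / (64 − 1)
= (64·0.792964 − 0.819289) / 63
= 49.930407 / 63 = 0.792546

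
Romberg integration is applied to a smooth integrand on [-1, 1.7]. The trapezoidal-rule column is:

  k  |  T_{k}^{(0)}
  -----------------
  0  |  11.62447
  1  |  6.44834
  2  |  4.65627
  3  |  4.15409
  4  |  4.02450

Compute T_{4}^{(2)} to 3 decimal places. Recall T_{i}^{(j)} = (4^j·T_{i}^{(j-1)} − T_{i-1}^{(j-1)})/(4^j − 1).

Richardson extrapolation on the trapezoidal column (denominator 4−1=3):
T_{3}^{(1)} = 4.15409 + (4.15409 − 4.65627)/3 = 3.98670
T_{4}^{(1)} = 4.02450 + (4.02450 − 4.15409)/3 = 3.98130
T_{4}^{(2)} = (16·3.98130 − 3.98670) / 15 = 3.98094

3.981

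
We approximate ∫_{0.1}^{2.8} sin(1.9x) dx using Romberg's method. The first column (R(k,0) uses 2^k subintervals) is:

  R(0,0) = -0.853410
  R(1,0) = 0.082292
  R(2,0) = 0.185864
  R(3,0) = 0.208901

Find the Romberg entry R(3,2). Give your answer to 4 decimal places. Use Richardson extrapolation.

R(2,1) = 0.185864 + (0.185864 − 0.082292)/3 = 0.220388
R(3,1) = (4·0.208901 − 0.185864) / 3 = 0.216580
R(3,2) = 0.216580 + (0.216580 − 0.220388)/15 = 0.216326

0.2163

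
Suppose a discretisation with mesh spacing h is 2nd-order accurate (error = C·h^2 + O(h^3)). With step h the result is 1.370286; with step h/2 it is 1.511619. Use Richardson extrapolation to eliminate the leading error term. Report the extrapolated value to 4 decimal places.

The leading error scales as h^2; refining by a factor of 2 reduces it by 2^2 = 4.
Extrapolated value = (4·A(h/2) − A(h)) / (4 − 1)
= (4·1.511619 − 1.370286) / 3
= 4.676190 / 3 = 1.558730

1.5587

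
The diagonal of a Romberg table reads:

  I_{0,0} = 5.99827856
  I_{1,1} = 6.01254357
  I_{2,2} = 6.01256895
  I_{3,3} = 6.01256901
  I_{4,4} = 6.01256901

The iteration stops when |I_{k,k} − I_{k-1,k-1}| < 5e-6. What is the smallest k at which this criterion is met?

|I_{1,1} − I_{0,0}| = 0.01426501 ≥ 5e-6
|I_{2,2} − I_{1,1}| = 0.00002538 ≥ 5e-6
|I_{3,3} − I_{2,2}| = 0.00000006 < 5e-6

k = 3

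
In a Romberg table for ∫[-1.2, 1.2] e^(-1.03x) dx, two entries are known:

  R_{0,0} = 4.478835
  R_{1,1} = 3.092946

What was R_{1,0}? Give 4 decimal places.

From R_{1,1} = (4·R_{1,0} − R_{0,0})/3, solve for R_{1,0}:
4·R_{1,0} = 3·3.092946 + 4.478835 = 13.757673
R_{1,0} = 3.439418

3.4394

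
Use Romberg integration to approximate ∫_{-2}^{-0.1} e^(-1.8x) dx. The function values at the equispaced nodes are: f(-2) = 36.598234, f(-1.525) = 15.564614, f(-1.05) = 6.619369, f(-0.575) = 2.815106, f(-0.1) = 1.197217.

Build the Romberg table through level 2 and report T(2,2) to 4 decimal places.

19.6788

T(0,0) (trapezoid, 1 panel, h=1.9000): 35.905678
T(1,0) (trapezoid, 2 panels, h=0.9500): 24.241240
T(2,0) (trapezoid, 4 panels, h=0.4750): 20.850987
T(1,1) = 24.241240 + (24.241240 − 35.905678)/3 = 20.353094
T(2,1) = 20.850987 + (20.850987 − 24.241240)/3 = 19.720903
T(2,2) = 19.720903 + (19.720903 − 20.353094)/15 = 19.678757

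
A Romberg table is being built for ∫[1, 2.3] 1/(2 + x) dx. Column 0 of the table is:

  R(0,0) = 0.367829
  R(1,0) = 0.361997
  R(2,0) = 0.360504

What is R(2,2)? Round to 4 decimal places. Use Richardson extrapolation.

Richardson extrapolation on the trapezoidal column (denominator 4−1=3):
R(1,1) = (4·0.361997 − 0.367829) / 3 = 0.360053
R(2,1) = (4·0.360504 − 0.361997) / 3 = 0.360006
R(2,2) = (16·0.360006 − 0.360053) / 15 = 0.360003

0.3600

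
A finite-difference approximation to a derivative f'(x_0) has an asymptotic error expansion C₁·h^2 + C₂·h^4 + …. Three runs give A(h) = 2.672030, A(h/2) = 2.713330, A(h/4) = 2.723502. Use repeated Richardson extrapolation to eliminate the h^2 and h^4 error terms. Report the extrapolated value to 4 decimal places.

First eliminate the h^2 term (factor 2^2 = 4):
  B₁ = (4·2.713330 − 2.672030)/3 = 2.727097
  B₂ = (4·2.723502 − 2.713330)/3 = 2.726893
Then eliminate the h^4 term (factor 2^4 = 16):
  (16·2.726893 − 2.727097)/15 = 2.726879

2.7269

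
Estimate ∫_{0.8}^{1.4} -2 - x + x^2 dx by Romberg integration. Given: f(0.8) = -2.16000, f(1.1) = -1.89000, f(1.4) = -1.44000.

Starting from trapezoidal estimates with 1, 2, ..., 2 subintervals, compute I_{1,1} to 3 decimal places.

-1.116

I_{0,0} (trapezoid, 1 panel, h=0.6000): -1.08000
I_{1,0} (trapezoid, 2 panels, h=0.3000): -1.10700
I_{1,1} = -1.10700 + (-1.10700 − (-1.08000))/3 = -1.11600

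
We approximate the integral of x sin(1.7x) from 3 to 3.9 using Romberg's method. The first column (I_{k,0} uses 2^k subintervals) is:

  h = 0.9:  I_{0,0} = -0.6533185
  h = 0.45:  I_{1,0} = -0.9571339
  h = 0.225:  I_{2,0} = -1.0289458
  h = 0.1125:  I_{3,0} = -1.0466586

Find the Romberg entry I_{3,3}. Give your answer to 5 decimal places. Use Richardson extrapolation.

-1.05254

Richardson extrapolation on the trapezoidal column (denominator 4−1=3):
I_{1,1} = -0.9571339 + (-0.9571339 − (-0.6533185))/3 = -1.0584057
I_{2,1} = -1.0289458 + (-1.0289458 − (-0.9571339))/3 = -1.0528831
I_{3,1} = -1.0466586 + (-1.0466586 − (-1.0289458))/3 = -1.0525629
I_{2,2} = (16·(-1.0528831) − (-1.0584057)) / 15 = -1.0525149
I_{3,2} = (16·(-1.0525629) − (-1.0528831)) / 15 = -1.0525416
I_{3,3} = -1.0525416 + (-1.0525416 − (-1.0525149))/63 = -1.0525420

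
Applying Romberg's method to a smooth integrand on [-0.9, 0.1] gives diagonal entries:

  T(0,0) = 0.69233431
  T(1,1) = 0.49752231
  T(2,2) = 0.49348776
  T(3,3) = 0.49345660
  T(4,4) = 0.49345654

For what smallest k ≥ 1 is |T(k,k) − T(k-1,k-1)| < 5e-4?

k = 3

|T(1,1) − T(0,0)| = 0.19481200 ≥ 5e-4
|T(2,2) − T(1,1)| = 0.00403455 ≥ 5e-4
|T(3,3) − T(2,2)| = 0.00003116 < 5e-4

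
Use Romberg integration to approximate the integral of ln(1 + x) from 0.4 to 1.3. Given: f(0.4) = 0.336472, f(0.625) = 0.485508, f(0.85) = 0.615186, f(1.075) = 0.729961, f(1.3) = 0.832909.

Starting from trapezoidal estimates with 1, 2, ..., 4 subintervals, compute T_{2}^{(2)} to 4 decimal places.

0.5446

T_{0}^{(0)} (trapezoid, 1 panel, h=0.9000): 0.526221
T_{1}^{(0)} (trapezoid, 2 panels, h=0.4500): 0.539944
T_{2}^{(0)} (trapezoid, 4 panels, h=0.2250): 0.543453
T_{1}^{(1)} = 0.539944 + (0.539944 − 0.526221)/3 = 0.544518
T_{2}^{(1)} = 0.543453 + (0.543453 − 0.539944)/3 = 0.544623
T_{2}^{(2)} = 0.544623 + (0.544623 − 0.544518)/15 = 0.544630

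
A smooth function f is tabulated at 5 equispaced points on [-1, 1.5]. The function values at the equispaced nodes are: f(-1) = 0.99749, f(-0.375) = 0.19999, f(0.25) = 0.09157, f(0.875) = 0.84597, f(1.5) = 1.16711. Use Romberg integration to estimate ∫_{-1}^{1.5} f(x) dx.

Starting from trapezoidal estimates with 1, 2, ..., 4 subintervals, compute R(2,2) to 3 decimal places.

R(0,0) (trapezoid, 1 panel, h=2.5000): 2.70575
R(1,0) (trapezoid, 2 panels, h=1.2500): 1.46734
R(2,0) (trapezoid, 4 panels, h=0.6250): 1.38739
R(1,1) = 1.46734 + (1.46734 − 2.70575)/3 = 1.05454
R(2,1) = 1.38739 + (1.38739 − 1.46734)/3 = 1.36074
R(2,2) = 1.36074 + (1.36074 − 1.05454)/15 = 1.38115

1.381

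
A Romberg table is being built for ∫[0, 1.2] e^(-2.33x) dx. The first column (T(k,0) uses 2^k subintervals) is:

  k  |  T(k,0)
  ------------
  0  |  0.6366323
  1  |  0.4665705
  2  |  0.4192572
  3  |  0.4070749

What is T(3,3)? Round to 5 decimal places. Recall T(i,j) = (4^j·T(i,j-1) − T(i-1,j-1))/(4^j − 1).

0.40298

Richardson extrapolation on the trapezoidal column (denominator 4−1=3):
T(1,1) = 0.4665705 + (0.4665705 − 0.6366323)/3 = 0.4098832
T(2,1) = 0.4192572 + (0.4192572 − 0.4665705)/3 = 0.4034861
T(3,1) = (4·0.4070749 − 0.4192572) / 3 = 0.4030141
T(2,2) = 0.4034861 + (0.4034861 − 0.4098832)/15 = 0.4030596
T(3,2) = (16·0.4030141 − 0.4034861) / 15 = 0.4029826
T(3,3) = 0.4029826 + (0.4029826 − 0.4030596)/63 = 0.4029814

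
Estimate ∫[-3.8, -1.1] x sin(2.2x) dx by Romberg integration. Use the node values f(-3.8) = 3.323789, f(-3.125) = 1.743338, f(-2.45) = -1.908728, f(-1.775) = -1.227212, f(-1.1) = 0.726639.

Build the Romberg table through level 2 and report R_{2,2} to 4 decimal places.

0.6589

R_{0,0} (trapezoid, 1 panel, h=2.7000): 5.468078
R_{1,0} (trapezoid, 2 panels, h=1.3500): 0.157256
R_{2,0} (trapezoid, 4 panels, h=0.6750): 0.427013
R_{1,1} = 0.157256 + (0.157256 − 5.468078)/3 = -1.613018
R_{2,1} = 0.427013 + (0.427013 − 0.157256)/3 = 0.516932
R_{2,2} = 0.516932 + (0.516932 − (-1.613018))/15 = 0.658929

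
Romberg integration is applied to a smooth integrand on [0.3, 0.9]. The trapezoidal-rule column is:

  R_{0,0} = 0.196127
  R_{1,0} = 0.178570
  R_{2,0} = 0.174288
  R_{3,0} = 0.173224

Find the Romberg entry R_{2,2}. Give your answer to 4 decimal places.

0.1729

R_{1,1} = (4·0.178570 − 0.196127) / 3 = 0.172718
R_{2,1} = 0.174288 + (0.174288 − 0.178570)/3 = 0.172861
R_{2,2} = (16·0.172861 − 0.172718) / 15 = 0.172871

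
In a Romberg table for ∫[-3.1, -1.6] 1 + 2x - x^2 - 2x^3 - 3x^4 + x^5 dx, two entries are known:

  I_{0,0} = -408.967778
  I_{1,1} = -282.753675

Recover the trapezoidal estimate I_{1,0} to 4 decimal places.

From I_{1,1} = (4·I_{1,0} − I_{0,0})/3, solve for I_{1,0}:
4·I_{1,0} = 3·(-282.753675) + (-408.967778) = -1257.228803
I_{1,0} = -314.307201

-314.3072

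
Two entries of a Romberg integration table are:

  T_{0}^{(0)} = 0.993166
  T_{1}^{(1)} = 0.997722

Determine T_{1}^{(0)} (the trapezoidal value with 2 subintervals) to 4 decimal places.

From T_{1}^{(1)} = (4·T_{1}^{(0)} − T_{0}^{(0)})/3, solve for T_{1}^{(0)}:
4·T_{1}^{(0)} = 3·0.997722 + 0.993166 = 3.986332
T_{1}^{(0)} = 0.996583

0.9966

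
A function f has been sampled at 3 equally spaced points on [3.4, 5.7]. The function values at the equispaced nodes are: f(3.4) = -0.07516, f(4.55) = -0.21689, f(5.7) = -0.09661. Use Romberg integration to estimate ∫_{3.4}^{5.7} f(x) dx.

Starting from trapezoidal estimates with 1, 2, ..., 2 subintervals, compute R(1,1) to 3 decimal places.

R(0,0) (trapezoid, 1 panel, h=2.3000): -0.19754
R(1,0) (trapezoid, 2 panels, h=1.1500): -0.34819
R(1,1) = -0.34819 + (-0.34819 − (-0.19754))/3 = -0.39841

-0.398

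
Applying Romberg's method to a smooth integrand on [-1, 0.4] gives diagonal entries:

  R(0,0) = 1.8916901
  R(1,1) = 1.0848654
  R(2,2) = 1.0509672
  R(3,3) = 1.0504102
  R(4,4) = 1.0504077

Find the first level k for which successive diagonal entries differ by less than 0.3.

k = 2

|R(1,1) − R(0,0)| = 0.8068247 ≥ 0.3
|R(2,2) − R(1,1)| = 0.0338982 < 0.3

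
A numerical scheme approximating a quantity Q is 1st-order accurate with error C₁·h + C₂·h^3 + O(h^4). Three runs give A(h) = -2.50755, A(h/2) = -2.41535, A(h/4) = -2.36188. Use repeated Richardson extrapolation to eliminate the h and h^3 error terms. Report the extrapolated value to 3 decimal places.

First eliminate the h term (factor 2^1 = 2):
  B₁ = (2·(-2.41535) − (-2.50755))/1 = -2.32315
  B₂ = (2·(-2.36188) − (-2.41535))/1 = -2.30841
Then eliminate the h^3 term (factor 2^3 = 8):
  (8·(-2.30841) − (-2.32315))/7 = -2.30630

-2.306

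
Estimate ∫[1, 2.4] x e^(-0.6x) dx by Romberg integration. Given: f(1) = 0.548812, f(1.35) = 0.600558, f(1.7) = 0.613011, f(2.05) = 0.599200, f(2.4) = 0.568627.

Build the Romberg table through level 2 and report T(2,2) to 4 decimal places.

T(0,0) (trapezoid, 1 panel, h=1.4000): 0.782207
T(1,0) (trapezoid, 2 panels, h=0.7000): 0.820211
T(2,0) (trapezoid, 4 panels, h=0.3500): 0.830021
T(1,1) = 0.820211 + (0.820211 − 0.782207)/3 = 0.832879
T(2,1) = 0.830021 + (0.830021 − 0.820211)/3 = 0.833291
T(2,2) = 0.833291 + (0.833291 − 0.832879)/15 = 0.833318

0.8333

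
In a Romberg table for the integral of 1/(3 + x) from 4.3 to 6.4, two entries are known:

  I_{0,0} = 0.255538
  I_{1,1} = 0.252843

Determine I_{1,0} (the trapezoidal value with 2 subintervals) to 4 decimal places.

From I_{1,1} = (4·I_{1,0} − I_{0,0})/3, solve for I_{1,0}:
4·I_{1,0} = 3·0.252843 + 0.255538 = 1.014067
I_{1,0} = 0.253517

0.2535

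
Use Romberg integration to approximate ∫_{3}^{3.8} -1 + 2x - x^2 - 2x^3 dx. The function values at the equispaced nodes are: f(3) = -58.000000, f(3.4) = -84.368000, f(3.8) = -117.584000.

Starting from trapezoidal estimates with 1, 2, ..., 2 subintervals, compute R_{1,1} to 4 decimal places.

-68.4075

R_{0,0} (trapezoid, 1 panel, h=0.8000): -70.233600
R_{1,0} (trapezoid, 2 panels, h=0.4000): -68.864000
R_{1,1} = -68.864000 + (-68.864000 − (-70.233600))/3 = -68.407467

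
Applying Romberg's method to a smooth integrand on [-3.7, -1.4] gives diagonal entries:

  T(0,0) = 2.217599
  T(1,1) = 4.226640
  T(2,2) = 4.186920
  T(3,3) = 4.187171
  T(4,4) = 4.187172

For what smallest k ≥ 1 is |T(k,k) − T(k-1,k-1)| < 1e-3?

|T(1,1) − T(0,0)| = 2.009041 ≥ 1e-3
|T(2,2) − T(1,1)| = 0.039720 ≥ 1e-3
|T(3,3) − T(2,2)| = 0.000251 < 1e-3

k = 3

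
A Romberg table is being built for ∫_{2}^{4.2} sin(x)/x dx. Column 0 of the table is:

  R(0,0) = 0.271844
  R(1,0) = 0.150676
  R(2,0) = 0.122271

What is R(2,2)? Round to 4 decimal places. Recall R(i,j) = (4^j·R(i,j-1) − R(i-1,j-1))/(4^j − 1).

0.1130

Richardson extrapolation on the trapezoidal column (denominator 4−1=3):
R(1,1) = 0.150676 + (0.150676 − 0.271844)/3 = 0.110287
R(2,1) = 0.122271 + (0.122271 − 0.150676)/3 = 0.112803
R(2,2) = (16·0.112803 − 0.110287) / 15 = 0.112971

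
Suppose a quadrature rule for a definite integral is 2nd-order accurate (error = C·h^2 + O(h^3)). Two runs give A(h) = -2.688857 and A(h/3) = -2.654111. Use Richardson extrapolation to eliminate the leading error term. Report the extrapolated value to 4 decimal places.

The leading error scales as h^2; refining by a factor of 3 reduces it by 3^2 = 9.
Extrapolated value = (9·A(h/3) − A(h)) / (9 − 1)
= (9·(-2.654111) − (-2.688857)) / 8
= -21.198142 / 8 = -2.649768

-2.6498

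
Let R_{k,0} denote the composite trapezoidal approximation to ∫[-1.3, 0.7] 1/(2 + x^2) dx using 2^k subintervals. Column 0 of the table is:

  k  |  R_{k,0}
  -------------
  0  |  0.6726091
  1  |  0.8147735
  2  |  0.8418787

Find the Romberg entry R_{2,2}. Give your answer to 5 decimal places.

0.85016

Richardson extrapolation on the trapezoidal column (denominator 4−1=3):
R_{1,1} = (4·0.8147735 − 0.6726091) / 3 = 0.8621616
R_{2,1} = (4·0.8418787 − 0.8147735) / 3 = 0.8509138
R_{2,2} = 0.8509138 + (0.8509138 − 0.8621616)/15 = 0.8501639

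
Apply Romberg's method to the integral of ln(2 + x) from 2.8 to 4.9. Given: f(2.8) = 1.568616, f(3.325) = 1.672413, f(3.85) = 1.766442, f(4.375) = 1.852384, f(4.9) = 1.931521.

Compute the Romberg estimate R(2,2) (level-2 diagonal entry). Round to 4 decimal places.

3.6981

R(0,0) (trapezoid, 1 panel, h=2.1000): 3.675144
R(1,0) (trapezoid, 2 panels, h=1.0500): 3.692336
R(2,0) (trapezoid, 4 panels, h=0.5250): 3.696686
R(1,1) = 3.692336 + (3.692336 − 3.675144)/3 = 3.698067
R(2,1) = 3.696686 + (3.696686 − 3.692336)/3 = 3.698136
R(2,2) = 3.698136 + (3.698136 − 3.698067)/15 = 3.698141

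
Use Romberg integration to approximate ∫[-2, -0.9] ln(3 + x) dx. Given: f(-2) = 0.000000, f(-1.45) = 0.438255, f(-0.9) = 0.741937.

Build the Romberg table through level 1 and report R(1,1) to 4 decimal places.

0.4574

R(0,0) (trapezoid, 1 panel, h=1.1000): 0.408065
R(1,0) (trapezoid, 2 panels, h=0.5500): 0.445073
R(1,1) = 0.445073 + (0.445073 − 0.408065)/3 = 0.457409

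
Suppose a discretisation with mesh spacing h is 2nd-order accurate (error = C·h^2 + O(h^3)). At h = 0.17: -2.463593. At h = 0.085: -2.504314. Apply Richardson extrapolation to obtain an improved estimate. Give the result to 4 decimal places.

-2.5179

The leading error scales as h^2; refining by a factor of 2 reduces it by 2^2 = 4.
Extrapolated value = (4·A(h/2) − A(h)) / (4 − 1)
= (4·(-2.504314) − (-2.463593)) / 3
= -7.553663 / 3 = -2.517888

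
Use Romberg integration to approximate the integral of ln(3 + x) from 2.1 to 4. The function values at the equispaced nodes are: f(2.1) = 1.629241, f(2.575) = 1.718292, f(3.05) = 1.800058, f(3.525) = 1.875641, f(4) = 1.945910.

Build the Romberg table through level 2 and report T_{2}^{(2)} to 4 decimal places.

T_{0}^{(0)} (trapezoid, 1 panel, h=1.9000): 3.396393
T_{1}^{(0)} (trapezoid, 2 panels, h=0.9500): 3.408252
T_{2}^{(0)} (trapezoid, 4 panels, h=0.4750): 3.411244
T_{1}^{(1)} = 3.408252 + (3.408252 − 3.396393)/3 = 3.412205
T_{2}^{(1)} = 3.411244 + (3.411244 − 3.408252)/3 = 3.412241
T_{2}^{(2)} = 3.412241 + (3.412241 − 3.412205)/15 = 3.412243

3.4122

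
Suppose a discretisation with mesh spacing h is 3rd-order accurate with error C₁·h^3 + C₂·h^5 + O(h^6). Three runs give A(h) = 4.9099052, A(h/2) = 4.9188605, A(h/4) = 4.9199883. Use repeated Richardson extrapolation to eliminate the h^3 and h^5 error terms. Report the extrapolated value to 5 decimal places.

First eliminate the h^3 term (factor 2^3 = 8):
  B₁ = (8·4.9188605 − 4.9099052)/7 = 4.9201398
  B₂ = (8·4.9199883 − 4.9188605)/7 = 4.9201494
Then eliminate the h^5 term (factor 2^5 = 32):
  (32·4.9201494 − 4.9201398)/31 = 4.9201497

4.92015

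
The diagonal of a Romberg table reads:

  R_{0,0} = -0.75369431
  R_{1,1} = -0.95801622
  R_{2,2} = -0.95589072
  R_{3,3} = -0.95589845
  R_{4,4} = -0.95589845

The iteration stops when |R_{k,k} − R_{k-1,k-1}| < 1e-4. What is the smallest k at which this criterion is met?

|R_{1,1} − R_{0,0}| = 0.20432191 ≥ 1e-4
|R_{2,2} − R_{1,1}| = 0.00212550 ≥ 1e-4
|R_{3,3} − R_{2,2}| = 0.00000773 < 1e-4

k = 3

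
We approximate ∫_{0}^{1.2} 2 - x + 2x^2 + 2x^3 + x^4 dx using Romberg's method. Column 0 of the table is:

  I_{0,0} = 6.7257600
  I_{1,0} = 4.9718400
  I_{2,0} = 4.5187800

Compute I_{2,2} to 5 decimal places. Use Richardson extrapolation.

I_{1,1} = 4.9718400 + (4.9718400 − 6.7257600)/3 = 4.3872000
I_{2,1} = (4·4.5187800 − 4.9718400) / 3 = 4.3677600
I_{2,2} = (16·4.3677600 − 4.3872000) / 15 = 4.3664640

4.36646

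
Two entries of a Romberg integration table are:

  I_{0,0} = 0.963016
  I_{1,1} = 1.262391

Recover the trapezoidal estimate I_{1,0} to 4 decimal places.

From I_{1,1} = (4·I_{1,0} − I_{0,0})/3, solve for I_{1,0}:
4·I_{1,0} = 3·1.262391 + 0.963016 = 4.750189
I_{1,0} = 1.187547

1.1875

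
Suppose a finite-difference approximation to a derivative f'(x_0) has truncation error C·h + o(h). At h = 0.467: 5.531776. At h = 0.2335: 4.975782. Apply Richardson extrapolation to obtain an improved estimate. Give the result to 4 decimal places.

4.4198

The leading error scales as h; refining by a factor of 2 reduces it by 2^1 = 2.
Extrapolated value = (2·A(h/2) − A(h)) / (2 − 1)
= (2·4.975782 − 5.531776) / 1
= 4.419788 / 1 = 4.419788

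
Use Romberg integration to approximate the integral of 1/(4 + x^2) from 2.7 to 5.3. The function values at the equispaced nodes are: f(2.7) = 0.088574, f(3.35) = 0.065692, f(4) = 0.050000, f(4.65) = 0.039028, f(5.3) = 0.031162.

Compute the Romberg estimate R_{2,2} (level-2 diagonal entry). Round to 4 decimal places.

R_{0,0} (trapezoid, 1 panel, h=2.6000): 0.155657
R_{1,0} (trapezoid, 2 panels, h=1.3000): 0.142828
R_{2,0} (trapezoid, 4 panels, h=0.6500): 0.139482
R_{1,1} = 0.142828 + (0.142828 − 0.155657)/3 = 0.138552
R_{2,1} = 0.139482 + (0.139482 − 0.142828)/3 = 0.138367
R_{2,2} = 0.138367 + (0.138367 − 0.138552)/15 = 0.138355

0.1384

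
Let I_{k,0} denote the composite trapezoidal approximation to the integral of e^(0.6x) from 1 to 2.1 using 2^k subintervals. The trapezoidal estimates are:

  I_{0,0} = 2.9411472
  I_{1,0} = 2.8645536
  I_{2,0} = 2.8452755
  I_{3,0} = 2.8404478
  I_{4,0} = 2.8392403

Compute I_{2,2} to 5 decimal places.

I_{1,1} = (4·2.8645536 − 2.9411472) / 3 = 2.8390224
I_{2,1} = (4·2.8452755 − 2.8645536) / 3 = 2.8388495
I_{2,2} = 2.8388495 + (2.8388495 − 2.8390224)/15 = 2.8388380

2.83884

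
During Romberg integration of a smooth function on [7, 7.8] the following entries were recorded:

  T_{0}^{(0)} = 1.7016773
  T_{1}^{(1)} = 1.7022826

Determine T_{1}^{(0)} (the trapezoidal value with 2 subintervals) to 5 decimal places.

1.70213

From T_{1}^{(1)} = (4·T_{1}^{(0)} − T_{0}^{(0)})/3, solve for T_{1}^{(0)}:
4·T_{1}^{(0)} = 3·1.7022826 + 1.7016773 = 6.8085251
T_{1}^{(0)} = 1.7021313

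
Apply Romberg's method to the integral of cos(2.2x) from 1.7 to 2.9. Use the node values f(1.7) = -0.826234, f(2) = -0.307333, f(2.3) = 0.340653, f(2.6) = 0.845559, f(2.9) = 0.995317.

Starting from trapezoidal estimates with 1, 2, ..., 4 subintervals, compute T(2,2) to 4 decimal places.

0.2999

T(0,0) (trapezoid, 1 panel, h=1.2000): 0.101450
T(1,0) (trapezoid, 2 panels, h=0.6000): 0.255117
T(2,0) (trapezoid, 4 panels, h=0.3000): 0.289026
T(1,1) = 0.255117 + (0.255117 − 0.101450)/3 = 0.306339
T(2,1) = 0.289026 + (0.289026 − 0.255117)/3 = 0.300329
T(2,2) = 0.300329 + (0.300329 − 0.306339)/15 = 0.299928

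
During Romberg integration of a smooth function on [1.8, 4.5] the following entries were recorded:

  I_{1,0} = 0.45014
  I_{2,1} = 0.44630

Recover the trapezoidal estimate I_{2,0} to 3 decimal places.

From I_{2,1} = (4·I_{2,0} − I_{1,0})/3, solve for I_{2,0}:
4·I_{2,0} = 3·0.44630 + 0.45014 = 1.78904
I_{2,0} = 0.44726

0.447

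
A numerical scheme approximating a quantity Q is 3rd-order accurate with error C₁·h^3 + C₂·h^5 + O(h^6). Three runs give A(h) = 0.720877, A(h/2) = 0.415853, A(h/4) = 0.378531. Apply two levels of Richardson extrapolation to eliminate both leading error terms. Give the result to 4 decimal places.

First eliminate the h^3 term (factor 2^3 = 8):
  B₁ = (8·0.415853 − 0.720877)/7 = 0.372278
  B₂ = (8·0.378531 − 0.415853)/7 = 0.373199
Then eliminate the h^5 term (factor 2^5 = 32):
  (32·0.373199 − 0.372278)/31 = 0.373229

0.3732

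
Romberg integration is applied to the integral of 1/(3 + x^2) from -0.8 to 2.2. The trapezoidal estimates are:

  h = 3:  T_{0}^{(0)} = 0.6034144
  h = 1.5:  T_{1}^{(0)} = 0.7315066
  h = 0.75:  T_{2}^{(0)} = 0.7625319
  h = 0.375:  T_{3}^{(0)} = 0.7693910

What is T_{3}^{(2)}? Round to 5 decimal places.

T_{2}^{(1)} = 0.7625319 + (0.7625319 − 0.7315066)/3 = 0.7728737
T_{3}^{(1)} = 0.7693910 + (0.7693910 − 0.7625319)/3 = 0.7716774
T_{3}^{(2)} = 0.7716774 + (0.7716774 − 0.7728737)/15 = 0.7715976

0.77160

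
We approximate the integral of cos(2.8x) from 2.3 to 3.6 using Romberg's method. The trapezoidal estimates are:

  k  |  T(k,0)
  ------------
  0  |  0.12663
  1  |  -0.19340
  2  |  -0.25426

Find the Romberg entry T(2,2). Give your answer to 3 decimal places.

-0.273

Richardson extrapolation on the trapezoidal column (denominator 4−1=3):
T(1,1) = -0.19340 + (-0.19340 − 0.12663)/3 = -0.30008
T(2,1) = -0.25426 + (-0.25426 − (-0.19340))/3 = -0.27455
T(2,2) = (16·(-0.27455) − (-0.30008)) / 15 = -0.27285
(Column j=1 coincides with Simpson's rule on the same nodes.)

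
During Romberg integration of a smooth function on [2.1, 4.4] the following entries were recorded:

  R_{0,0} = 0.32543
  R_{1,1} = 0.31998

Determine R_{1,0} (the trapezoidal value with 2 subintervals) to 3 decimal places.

From R_{1,1} = (4·R_{1,0} − R_{0,0})/3, solve for R_{1,0}:
4·R_{1,0} = 3·0.31998 + 0.32543 = 1.28537
R_{1,0} = 0.32134

0.321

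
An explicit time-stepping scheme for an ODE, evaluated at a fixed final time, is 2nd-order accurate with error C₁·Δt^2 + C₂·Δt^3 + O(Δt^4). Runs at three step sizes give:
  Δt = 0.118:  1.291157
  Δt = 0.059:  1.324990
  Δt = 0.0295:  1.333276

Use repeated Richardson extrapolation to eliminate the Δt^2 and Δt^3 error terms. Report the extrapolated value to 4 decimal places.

First eliminate the Δt^2 term (factor 2^2 = 4):
  B₁ = (4·1.324990 − 1.291157)/3 = 1.336268
  B₂ = (4·1.333276 − 1.324990)/3 = 1.336038
Then eliminate the Δt^3 term (factor 2^3 = 8):
  (8·1.336038 − 1.336268)/7 = 1.336005

1.3360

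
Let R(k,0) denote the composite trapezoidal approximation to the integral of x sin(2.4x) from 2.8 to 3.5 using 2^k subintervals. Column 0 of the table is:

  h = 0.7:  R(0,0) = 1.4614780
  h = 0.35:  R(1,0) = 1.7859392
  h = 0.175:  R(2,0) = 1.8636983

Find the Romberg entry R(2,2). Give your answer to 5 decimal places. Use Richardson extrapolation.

Richardson extrapolation on the trapezoidal column (denominator 4−1=3):
R(1,1) = (4·1.7859392 − 1.4614780) / 3 = 1.8940929
R(2,1) = (4·1.8636983 − 1.7859392) / 3 = 1.8896180
R(2,2) = (16·1.8896180 − 1.8940929) / 15 = 1.8893197
(Column j=1 coincides with Simpson's rule on the same nodes.)

1.88932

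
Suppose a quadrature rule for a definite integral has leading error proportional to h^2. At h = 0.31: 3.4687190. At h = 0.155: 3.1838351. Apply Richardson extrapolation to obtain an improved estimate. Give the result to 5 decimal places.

3.08887

The leading error scales as h^2; refining by a factor of 2 reduces it by 2^2 = 4.
Extrapolated value = (4·A(h/2) − A(h)) / (4 − 1)
= (4·3.1838351 − 3.4687190) / 3
= 9.2666214 / 3 = 3.0888738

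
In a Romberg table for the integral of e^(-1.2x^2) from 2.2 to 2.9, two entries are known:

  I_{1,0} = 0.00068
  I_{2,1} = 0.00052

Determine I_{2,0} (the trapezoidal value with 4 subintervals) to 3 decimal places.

0.001

From I_{2,1} = (4·I_{2,0} − I_{1,0})/3, solve for I_{2,0}:
4·I_{2,0} = 3·0.00052 + 0.00068 = 0.00224
I_{2,0} = 0.00056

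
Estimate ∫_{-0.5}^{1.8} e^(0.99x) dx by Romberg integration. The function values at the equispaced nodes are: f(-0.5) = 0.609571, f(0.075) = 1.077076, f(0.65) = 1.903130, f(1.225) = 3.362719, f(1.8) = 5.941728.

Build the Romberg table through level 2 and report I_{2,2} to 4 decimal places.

I_{0,0} (trapezoid, 1 panel, h=2.3000): 7.533994
I_{1,0} (trapezoid, 2 panels, h=1.1500): 5.955596
I_{2,0} (trapezoid, 4 panels, h=0.5750): 5.530680
I_{1,1} = 5.955596 + (5.955596 − 7.533994)/3 = 5.429463
I_{2,1} = 5.530680 + (5.530680 − 5.955596)/3 = 5.389041
I_{2,2} = 5.389041 + (5.389041 − 5.429463)/15 = 5.386346

5.3863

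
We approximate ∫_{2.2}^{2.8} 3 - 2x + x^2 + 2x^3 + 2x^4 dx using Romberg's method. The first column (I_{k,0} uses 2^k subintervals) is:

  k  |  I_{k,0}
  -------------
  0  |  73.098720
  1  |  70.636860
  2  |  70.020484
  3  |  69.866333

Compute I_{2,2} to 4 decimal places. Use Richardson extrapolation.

I_{1,1} = 70.636860 + (70.636860 − 73.098720)/3 = 69.816240
I_{2,1} = (4·70.020484 − 70.636860) / 3 = 69.815025
I_{2,2} = (16·69.815025 − 69.816240) / 15 = 69.814944
(Column j=1 coincides with Simpson's rule on the same nodes.)

69.8149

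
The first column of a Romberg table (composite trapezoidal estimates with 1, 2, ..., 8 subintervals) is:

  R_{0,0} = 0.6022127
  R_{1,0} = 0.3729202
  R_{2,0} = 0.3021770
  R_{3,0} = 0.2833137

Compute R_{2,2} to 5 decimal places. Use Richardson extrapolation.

0.27740

Richardson extrapolation on the trapezoidal column (denominator 4−1=3):
R_{1,1} = 0.3729202 + (0.3729202 − 0.6022127)/3 = 0.2964894
R_{2,1} = (4·0.3021770 − 0.3729202) / 3 = 0.2785959
R_{2,2} = 0.2785959 + (0.2785959 − 0.2964894)/15 = 0.2774030
(Column j=1 coincides with Simpson's rule on the same nodes.)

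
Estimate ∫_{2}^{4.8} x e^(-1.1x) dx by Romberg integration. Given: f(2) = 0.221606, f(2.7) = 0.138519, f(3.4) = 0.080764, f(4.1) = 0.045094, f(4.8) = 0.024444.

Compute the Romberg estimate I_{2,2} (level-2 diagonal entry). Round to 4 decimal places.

0.2665

I_{0,0} (trapezoid, 1 panel, h=2.8000): 0.344470
I_{1,0} (trapezoid, 2 panels, h=1.4000): 0.285305
I_{2,0} (trapezoid, 4 panels, h=0.7000): 0.271181
I_{1,1} = 0.285305 + (0.285305 − 0.344470)/3 = 0.265583
I_{2,1} = 0.271181 + (0.271181 − 0.285305)/3 = 0.266473
I_{2,2} = 0.266473 + (0.266473 − 0.265583)/15 = 0.266532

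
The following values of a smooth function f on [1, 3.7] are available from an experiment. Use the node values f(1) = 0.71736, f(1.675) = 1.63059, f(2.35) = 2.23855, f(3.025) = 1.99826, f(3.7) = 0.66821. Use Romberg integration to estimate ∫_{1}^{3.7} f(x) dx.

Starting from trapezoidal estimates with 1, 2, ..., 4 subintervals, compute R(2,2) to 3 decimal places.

R(0,0) (trapezoid, 1 panel, h=2.7000): 1.87052
R(1,0) (trapezoid, 2 panels, h=1.3500): 3.95730
R(2,0) (trapezoid, 4 panels, h=0.6750): 4.42812
R(1,1) = 3.95730 + (3.95730 − 1.87052)/3 = 4.65289
R(2,1) = 4.42812 + (4.42812 − 3.95730)/3 = 4.58506
R(2,2) = 4.58506 + (4.58506 − 4.65289)/15 = 4.58054

4.581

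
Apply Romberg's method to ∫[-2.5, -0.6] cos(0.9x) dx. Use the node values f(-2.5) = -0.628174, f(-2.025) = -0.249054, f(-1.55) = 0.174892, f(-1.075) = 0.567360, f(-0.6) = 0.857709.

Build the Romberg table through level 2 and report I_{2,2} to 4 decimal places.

0.2933

I_{0,0} (trapezoid, 1 panel, h=1.9000): 0.218058
I_{1,0} (trapezoid, 2 panels, h=0.9500): 0.275177
I_{2,0} (trapezoid, 4 panels, h=0.4750): 0.288784
I_{1,1} = 0.275177 + (0.275177 − 0.218058)/3 = 0.294217
I_{2,1} = 0.288784 + (0.288784 − 0.275177)/3 = 0.293320
I_{2,2} = 0.293320 + (0.293320 − 0.294217)/15 = 0.293260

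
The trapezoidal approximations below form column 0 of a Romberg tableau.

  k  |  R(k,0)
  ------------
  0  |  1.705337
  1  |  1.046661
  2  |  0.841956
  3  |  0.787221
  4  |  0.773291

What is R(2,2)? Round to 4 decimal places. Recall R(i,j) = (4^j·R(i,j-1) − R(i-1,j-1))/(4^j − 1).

0.7702

Richardson extrapolation on the trapezoidal column (denominator 4−1=3):
R(1,1) = 1.046661 + (1.046661 − 1.705337)/3 = 0.827102
R(2,1) = 0.841956 + (0.841956 − 1.046661)/3 = 0.773721
R(2,2) = (16·0.773721 − 0.827102) / 15 = 0.770162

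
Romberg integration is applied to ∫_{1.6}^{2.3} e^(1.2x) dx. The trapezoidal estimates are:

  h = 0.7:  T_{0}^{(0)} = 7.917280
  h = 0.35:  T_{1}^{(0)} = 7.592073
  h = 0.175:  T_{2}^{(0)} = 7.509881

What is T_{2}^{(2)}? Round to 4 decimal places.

7.4824

T_{1}^{(1)} = 7.592073 + (7.592073 − 7.917280)/3 = 7.483671
T_{2}^{(1)} = 7.509881 + (7.509881 − 7.592073)/3 = 7.482484
T_{2}^{(2)} = 7.482484 + (7.482484 − 7.483671)/15 = 7.482405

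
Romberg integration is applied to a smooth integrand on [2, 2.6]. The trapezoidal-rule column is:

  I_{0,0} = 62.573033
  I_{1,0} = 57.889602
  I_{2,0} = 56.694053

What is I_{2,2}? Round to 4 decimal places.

56.2933

Richardson extrapolation on the trapezoidal column (denominator 4−1=3):
I_{1,1} = 57.889602 + (57.889602 − 62.573033)/3 = 56.328458
I_{2,1} = 56.694053 + (56.694053 − 57.889602)/3 = 56.295537
I_{2,2} = (16·56.295537 − 56.328458) / 15 = 56.293342
(Column j=1 coincides with Simpson's rule on the same nodes.)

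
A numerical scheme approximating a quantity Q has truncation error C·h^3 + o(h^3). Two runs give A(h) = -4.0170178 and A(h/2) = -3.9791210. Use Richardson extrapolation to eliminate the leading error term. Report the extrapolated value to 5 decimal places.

The leading error scales as h^3; refining by a factor of 2 reduces it by 2^3 = 8.
Extrapolated value = (8·A(h/2) − A(h)) / (8 − 1)
= (8·(-3.9791210) − (-4.0170178)) / 7
= -27.8159502 / 7 = -3.9737072

-3.97371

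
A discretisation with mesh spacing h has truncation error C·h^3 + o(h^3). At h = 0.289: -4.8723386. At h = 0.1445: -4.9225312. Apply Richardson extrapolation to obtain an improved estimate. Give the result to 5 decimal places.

-4.92970

The leading error scales as h^3; refining by a factor of 2 reduces it by 2^3 = 8.
Extrapolated value = (8·A(h/2) − A(h)) / (8 − 1)
= (8·(-4.9225312) − (-4.8723386)) / 7
= -34.5079110 / 7 = -4.9297016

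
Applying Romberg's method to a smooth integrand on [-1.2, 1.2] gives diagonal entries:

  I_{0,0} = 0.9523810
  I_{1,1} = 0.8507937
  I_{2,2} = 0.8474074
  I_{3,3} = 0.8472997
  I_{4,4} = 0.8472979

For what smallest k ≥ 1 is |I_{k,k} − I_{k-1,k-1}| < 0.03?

|I_{1,1} − I_{0,0}| = 0.1015873 ≥ 0.03
|I_{2,2} − I_{1,1}| = 0.0033863 < 0.03

k = 2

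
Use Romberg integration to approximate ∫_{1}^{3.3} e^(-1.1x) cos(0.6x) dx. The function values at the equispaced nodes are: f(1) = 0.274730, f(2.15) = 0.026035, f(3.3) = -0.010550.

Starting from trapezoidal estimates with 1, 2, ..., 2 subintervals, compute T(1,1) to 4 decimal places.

T(0,0) (trapezoid, 1 panel, h=2.3000): 0.303807
T(1,0) (trapezoid, 2 panels, h=1.1500): 0.181844
T(1,1) = 0.181844 + (0.181844 − 0.303807)/3 = 0.141190

0.1412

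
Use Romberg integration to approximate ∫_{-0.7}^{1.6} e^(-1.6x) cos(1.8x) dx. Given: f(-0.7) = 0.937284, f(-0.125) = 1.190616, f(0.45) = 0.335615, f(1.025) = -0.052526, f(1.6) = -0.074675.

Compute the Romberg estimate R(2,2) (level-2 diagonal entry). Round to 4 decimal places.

1.1879

R(0,0) (trapezoid, 1 panel, h=2.3000): 0.992000
R(1,0) (trapezoid, 2 panels, h=1.1500): 0.881957
R(2,0) (trapezoid, 4 panels, h=0.5750): 1.095380
R(1,1) = 0.881957 + (0.881957 − 0.992000)/3 = 0.845276
R(2,1) = 1.095380 + (1.095380 − 0.881957)/3 = 1.166521
R(2,2) = 1.166521 + (1.166521 − 0.845276)/15 = 1.187937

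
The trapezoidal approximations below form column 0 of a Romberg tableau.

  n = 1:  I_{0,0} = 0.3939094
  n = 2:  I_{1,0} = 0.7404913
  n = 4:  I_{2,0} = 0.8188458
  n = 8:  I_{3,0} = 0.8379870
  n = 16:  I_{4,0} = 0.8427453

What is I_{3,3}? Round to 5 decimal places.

0.84433

Richardson extrapolation on the trapezoidal column (denominator 4−1=3):
I_{1,1} = (4·0.7404913 − 0.3939094) / 3 = 0.8560186
I_{2,1} = (4·0.8188458 − 0.7404913) / 3 = 0.8449640
I_{3,1} = 0.8379870 + (0.8379870 − 0.8188458)/3 = 0.8443674
I_{2,2} = 0.8449640 + (0.8449640 − 0.8560186)/15 = 0.8442270
I_{3,2} = 0.8443674 + (0.8443674 − 0.8449640)/15 = 0.8443276
I_{3,3} = (64·0.8443276 − 0.8442270) / 63 = 0.8443292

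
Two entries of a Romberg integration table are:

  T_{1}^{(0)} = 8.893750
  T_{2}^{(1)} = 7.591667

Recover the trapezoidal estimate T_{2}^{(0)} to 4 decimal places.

From T_{2}^{(1)} = (4·T_{2}^{(0)} − T_{1}^{(0)})/3, solve for T_{2}^{(0)}:
4·T_{2}^{(0)} = 3·7.591667 + 8.893750 = 31.668751
T_{2}^{(0)} = 7.917188

7.9172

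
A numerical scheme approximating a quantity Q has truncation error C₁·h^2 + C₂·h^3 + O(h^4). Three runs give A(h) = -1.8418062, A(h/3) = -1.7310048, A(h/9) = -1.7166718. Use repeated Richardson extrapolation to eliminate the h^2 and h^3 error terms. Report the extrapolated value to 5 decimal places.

First eliminate the h^2 term (factor 3^2 = 9):
  B₁ = (9·(-1.7310048) − (-1.8418062))/8 = -1.7171546
  B₂ = (9·(-1.7166718) − (-1.7310048))/8 = -1.7148802
Then eliminate the h^3 term (factor 3^3 = 27):
  (27·(-1.7148802) − (-1.7171546))/26 = -1.7147927

-1.71479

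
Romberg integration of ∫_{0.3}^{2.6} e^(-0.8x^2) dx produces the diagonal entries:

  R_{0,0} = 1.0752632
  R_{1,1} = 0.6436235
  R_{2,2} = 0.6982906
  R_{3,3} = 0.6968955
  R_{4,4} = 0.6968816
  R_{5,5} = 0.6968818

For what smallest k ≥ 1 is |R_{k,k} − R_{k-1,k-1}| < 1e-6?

k = 5

|R_{1,1} − R_{0,0}| = 0.4316397 ≥ 1e-6
|R_{2,2} − R_{1,1}| = 0.0546671 ≥ 1e-6
|R_{3,3} − R_{2,2}| = 0.0013951 ≥ 1e-6
|R_{4,4} − R_{3,3}| = 0.0000139 ≥ 1e-6
|R_{5,5} − R_{4,4}| = 0.0000002 < 1e-6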